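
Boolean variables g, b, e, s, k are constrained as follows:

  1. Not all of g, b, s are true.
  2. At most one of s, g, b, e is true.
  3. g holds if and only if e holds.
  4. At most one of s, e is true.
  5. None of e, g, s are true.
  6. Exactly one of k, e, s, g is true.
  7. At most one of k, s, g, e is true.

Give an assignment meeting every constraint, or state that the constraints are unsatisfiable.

g: False, b: False, e: False, s: False, k: True

  (1) {g, b, s}: 0/3 true — not all ✓
  (2) {s, g, b, e}: 0 true — at most one ✓
  (3) g=F, e=F — same ✓
  (4) {s, e}: 0 true — at most one ✓
  (5) {e, g, s}: 0 true — none ✓
  (6) {k, e, s, g}: 1 true — exactly one ✓
  (7) {k, s, g, e}: 1 true — at most one ✓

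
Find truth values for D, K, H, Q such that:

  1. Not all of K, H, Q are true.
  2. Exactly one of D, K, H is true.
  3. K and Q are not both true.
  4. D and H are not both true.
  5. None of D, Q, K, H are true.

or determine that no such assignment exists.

Case K = True:
  Constraint (5) is violated (K=T) — contradiction.
Case K = False:
  (5) forces D = False.
  (2) with D=F, K=F forces H = True.
  Constraint (5) is violated (H=T) — contradiction.
Both cases fail — unsatisfiable.

Unsatisfiable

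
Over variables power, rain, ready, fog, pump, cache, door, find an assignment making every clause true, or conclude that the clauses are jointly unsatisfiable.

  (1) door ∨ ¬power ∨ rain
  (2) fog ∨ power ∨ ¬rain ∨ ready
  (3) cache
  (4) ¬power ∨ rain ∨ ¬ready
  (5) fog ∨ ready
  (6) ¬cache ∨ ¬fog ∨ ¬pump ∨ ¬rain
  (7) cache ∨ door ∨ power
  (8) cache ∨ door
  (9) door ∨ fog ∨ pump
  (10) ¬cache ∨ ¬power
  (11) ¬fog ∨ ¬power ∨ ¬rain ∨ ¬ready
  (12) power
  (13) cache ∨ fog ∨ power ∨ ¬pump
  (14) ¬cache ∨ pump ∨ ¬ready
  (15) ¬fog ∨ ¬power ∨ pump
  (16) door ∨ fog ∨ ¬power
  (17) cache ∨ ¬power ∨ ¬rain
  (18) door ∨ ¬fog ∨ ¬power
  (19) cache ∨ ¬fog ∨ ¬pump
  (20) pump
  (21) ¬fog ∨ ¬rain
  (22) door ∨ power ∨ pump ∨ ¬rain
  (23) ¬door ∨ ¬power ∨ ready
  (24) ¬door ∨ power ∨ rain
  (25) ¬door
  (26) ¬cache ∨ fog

Unsatisfiable — no assignment works.

Case power = True:
  (cache) forces cache = True.
  Clause (¬cache ∨ ¬power) is falsified — contradiction.
Case power = False:
  Clause (power) is falsified — contradiction.
Both cases fail, so the formula is unsatisfiable.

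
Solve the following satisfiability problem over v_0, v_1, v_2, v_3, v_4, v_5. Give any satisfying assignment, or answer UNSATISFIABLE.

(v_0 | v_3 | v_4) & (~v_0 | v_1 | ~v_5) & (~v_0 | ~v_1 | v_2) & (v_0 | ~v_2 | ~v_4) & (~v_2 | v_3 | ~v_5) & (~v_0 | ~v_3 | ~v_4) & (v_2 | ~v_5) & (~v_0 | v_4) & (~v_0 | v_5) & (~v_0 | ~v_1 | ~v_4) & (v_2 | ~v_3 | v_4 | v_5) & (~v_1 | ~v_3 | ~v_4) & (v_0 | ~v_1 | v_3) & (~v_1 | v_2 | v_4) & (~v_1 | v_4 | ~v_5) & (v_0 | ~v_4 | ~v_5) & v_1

Unit clause (v_1) forces v_1 = True.
Try v_0 = True:
  (~v_0 | ~v_1 | v_2) forces v_2 = True.
  (~v_0 | v_4) forces v_4 = True.
  clause (~v_0 | ~v_1 | ~v_4) is falsified — backtrack.
So v_0 = False.
  then (v_0 | ~v_1 | v_3) forces v_3 = True.
  then (~v_1 | ~v_3 | ~v_4) forces v_4 = False.
  then (~v_1 | v_2 | v_4) forces v_2 = True.
  then (~v_1 | v_4 | ~v_5) forces v_5 = False.
All clauses satisfied.

v_0=F, v_1=T, v_2=T, v_3=T, v_4=F, v_5=F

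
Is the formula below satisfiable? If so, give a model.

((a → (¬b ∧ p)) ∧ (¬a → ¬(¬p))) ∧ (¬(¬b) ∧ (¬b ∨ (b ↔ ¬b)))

The formula is unsatisfiable.

Case b = True: the conjunct ¬b ∨ (b ↔ ¬b) becomes ¬True ∨ (True ↔ False) = False.
Case b = False: the conjunct ¬(¬b) becomes ¬(¬False) = False.
Both cases fail — unsatisfiable.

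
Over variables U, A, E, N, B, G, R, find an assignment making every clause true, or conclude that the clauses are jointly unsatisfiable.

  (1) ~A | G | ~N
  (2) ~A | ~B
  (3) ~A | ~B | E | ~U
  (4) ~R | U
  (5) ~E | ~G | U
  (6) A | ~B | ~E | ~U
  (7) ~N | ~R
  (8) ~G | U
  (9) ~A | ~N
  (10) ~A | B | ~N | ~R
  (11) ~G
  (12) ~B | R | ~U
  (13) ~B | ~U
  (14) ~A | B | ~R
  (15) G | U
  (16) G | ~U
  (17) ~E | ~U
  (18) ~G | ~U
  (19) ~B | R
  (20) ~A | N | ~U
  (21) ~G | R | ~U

Unsatisfiable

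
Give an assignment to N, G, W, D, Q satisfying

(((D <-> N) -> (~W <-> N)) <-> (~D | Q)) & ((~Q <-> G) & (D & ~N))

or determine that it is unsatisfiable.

N=F; G=F; W=F; D=T; Q=T

  ((D <-> N) -> (~W <-> N)) <-> (~D | Q) = True
    (D <-> N) -> (~W <-> N) = True
      D <-> N = False
      ~W <-> N = False
        ~W = True
    ~D | Q = True
      ~D = False
  (~Q <-> G) & (D & ~N) = True
    ~Q <-> G = True
      ~Q = False
    D & ~N = True
      ~N = True
Both conjuncts True, so the formula holds.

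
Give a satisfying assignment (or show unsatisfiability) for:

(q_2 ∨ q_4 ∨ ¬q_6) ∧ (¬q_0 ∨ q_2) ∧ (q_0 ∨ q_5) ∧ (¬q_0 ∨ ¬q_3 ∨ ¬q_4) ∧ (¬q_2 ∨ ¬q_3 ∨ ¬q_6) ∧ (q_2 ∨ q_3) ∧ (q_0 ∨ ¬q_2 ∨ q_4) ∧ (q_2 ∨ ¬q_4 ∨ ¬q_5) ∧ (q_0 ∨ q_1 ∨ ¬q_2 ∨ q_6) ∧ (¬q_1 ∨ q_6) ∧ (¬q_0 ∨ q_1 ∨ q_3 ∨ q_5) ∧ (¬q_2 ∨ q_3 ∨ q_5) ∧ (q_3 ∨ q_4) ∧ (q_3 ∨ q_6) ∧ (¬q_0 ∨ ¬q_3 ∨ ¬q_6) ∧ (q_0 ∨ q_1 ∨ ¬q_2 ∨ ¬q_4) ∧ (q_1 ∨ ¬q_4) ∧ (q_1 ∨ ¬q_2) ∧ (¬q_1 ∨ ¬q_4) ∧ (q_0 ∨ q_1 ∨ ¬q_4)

q_0 = False, q_1 = False, q_2 = False, q_3 = True, q_4 = False, q_5 = True, q_6 = False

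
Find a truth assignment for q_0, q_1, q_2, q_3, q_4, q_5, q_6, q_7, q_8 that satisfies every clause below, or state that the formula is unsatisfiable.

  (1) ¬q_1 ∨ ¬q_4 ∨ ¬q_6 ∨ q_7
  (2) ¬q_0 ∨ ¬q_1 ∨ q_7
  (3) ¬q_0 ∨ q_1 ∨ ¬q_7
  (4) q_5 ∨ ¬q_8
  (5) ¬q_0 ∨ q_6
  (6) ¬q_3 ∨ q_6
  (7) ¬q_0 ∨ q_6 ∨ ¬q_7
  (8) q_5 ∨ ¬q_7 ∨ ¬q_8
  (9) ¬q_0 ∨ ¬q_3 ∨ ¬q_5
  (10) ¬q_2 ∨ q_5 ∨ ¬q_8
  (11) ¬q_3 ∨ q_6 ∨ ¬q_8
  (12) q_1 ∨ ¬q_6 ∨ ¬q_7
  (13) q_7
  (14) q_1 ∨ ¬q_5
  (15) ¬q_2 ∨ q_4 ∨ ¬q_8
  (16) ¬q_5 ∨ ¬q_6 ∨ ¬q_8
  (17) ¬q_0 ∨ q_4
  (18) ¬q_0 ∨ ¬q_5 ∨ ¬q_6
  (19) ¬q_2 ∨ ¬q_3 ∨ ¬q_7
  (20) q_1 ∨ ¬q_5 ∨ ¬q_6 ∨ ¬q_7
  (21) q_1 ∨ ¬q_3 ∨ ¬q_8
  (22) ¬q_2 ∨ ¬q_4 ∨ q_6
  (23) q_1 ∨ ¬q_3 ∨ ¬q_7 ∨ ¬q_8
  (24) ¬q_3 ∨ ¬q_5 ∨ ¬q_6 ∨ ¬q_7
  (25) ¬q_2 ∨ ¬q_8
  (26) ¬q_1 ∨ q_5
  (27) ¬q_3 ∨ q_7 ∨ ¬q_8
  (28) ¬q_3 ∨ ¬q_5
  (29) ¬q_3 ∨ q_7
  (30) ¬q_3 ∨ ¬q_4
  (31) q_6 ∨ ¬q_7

Unit clause (q_7) forces q_7 = True.
In (q_6 ∨ ¬q_7) only q_6 is left, so q_6 = True.
In (q_1 ∨ ¬q_6 ∨ ¬q_7) only q_1 is left, so q_1 = True.
In (¬q_1 ∨ q_5) only q_5 is left, so q_5 = True.
In (¬q_3 ∨ ¬q_5) only ¬q_3 is left, so q_3 = False.
In (¬q_5 ∨ ¬q_6 ∨ ¬q_8) only ¬q_8 is left, so q_8 = False.
In (¬q_0 ∨ ¬q_5 ∨ ¬q_6) only ¬q_0 is left, so q_0 = False.
Set q_2 = False.
Set q_4 = False.
All clauses satisfied.

q_0 = False; q_1 = True; q_2 = False; q_3 = False; q_4 = False; q_5 = True; q_6 = True; q_7 = True; q_8 = False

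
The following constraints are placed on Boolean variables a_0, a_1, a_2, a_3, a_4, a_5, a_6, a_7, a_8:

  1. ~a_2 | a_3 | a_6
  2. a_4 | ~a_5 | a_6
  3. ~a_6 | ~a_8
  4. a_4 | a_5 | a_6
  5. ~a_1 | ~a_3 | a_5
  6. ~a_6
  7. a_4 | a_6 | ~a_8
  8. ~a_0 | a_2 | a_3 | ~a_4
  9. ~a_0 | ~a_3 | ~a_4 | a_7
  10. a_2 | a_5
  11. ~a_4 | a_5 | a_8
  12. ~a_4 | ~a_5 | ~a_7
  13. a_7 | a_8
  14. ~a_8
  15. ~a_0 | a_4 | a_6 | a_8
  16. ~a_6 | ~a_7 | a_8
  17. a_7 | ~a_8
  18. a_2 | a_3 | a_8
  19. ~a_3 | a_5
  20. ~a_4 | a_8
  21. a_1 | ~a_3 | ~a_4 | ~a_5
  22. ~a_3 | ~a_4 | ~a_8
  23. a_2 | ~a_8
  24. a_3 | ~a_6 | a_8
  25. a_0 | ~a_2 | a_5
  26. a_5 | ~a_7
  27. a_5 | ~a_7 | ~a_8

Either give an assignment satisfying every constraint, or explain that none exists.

The formula is unsatisfiable.

Case a_4 = True:
  (~a_6) forces a_6 = False.
  (~a_8) forces a_8 = False.
  Clause (~a_4 | a_8) is falsified — contradiction.
Case a_4 = False:
  (~a_6) forces a_6 = False.
  (a_4 | ~a_5 | a_6) forces a_5 = False.
  Clause (a_4 | a_5 | a_6) is falsified — contradiction.
Both cases fail, so the formula is unsatisfiable.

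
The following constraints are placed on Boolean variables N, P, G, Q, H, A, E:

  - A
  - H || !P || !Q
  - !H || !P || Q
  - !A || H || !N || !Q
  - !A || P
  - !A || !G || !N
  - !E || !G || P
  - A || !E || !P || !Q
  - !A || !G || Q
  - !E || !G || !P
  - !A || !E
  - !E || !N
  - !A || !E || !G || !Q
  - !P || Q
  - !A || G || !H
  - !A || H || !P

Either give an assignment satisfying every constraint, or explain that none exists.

N: False; P: True; G: True; Q: True; H: True; A: True; E: False

Unit clause (A) forces A = True.
In (!A || P) only P is left, so P = True.
In (!A || !E) only !E is left, so E = False.
In (!P || Q) only Q is left, so Q = True.
In (!A || H || !P) only H is left, so H = True.
In (!A || G || !H) only G is left, so G = True.
In (!A || !G || !N) only !N is left, so N = False.
All clauses satisfied.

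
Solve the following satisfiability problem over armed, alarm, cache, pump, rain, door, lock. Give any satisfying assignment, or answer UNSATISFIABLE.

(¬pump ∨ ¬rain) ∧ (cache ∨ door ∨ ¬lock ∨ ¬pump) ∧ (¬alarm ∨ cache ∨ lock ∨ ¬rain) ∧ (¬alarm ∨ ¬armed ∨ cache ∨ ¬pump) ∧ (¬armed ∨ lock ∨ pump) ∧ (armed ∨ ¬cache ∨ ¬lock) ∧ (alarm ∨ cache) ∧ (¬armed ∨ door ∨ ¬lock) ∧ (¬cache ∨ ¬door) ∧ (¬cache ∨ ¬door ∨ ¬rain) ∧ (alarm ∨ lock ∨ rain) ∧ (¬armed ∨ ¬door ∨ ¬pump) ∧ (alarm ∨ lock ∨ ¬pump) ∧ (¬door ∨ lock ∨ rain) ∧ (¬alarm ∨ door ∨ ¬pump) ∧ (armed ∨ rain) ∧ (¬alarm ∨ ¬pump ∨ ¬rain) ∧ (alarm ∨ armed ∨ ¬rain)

Set armed = True.
Try alarm = False:
  (alarm ∨ cache) forces cache = True.
  (¬cache ∨ ¬door) forces door = False.
  (¬armed ∨ door ∨ ¬lock) forces lock = False.
  (¬armed ∨ lock ∨ pump) forces pump = True.
  clause (alarm ∨ lock ∨ ¬pump) is falsified — backtrack.
So alarm = True.
Set cache = False.
  then (¬alarm ∨ ¬armed ∨ cache ∨ ¬pump) forces pump = False.
  then (¬armed ∨ lock ∨ pump) forces lock = True.
  then (¬armed ∨ door ∨ ¬lock) forces door = True.
Set rain = True.
All clauses satisfied.

armed: True, alarm: True, cache: False, pump: False, rain: True, door: True, lock: True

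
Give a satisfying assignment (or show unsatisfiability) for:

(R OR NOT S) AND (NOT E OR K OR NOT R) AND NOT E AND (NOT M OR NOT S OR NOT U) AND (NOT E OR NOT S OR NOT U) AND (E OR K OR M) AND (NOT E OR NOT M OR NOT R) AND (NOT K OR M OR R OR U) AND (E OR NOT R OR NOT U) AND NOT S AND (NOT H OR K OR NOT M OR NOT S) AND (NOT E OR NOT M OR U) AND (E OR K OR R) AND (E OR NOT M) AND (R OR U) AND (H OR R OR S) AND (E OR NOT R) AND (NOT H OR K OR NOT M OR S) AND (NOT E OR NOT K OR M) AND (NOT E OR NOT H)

K = True, U = True, H = True, E = False, R = False, S = False, M = False

Unit clause (NOT E) forces E = False.
Unit clause (NOT S) forces S = False.
In (E OR NOT M) only NOT M is left, so M = False.
In (E OR NOT R) only NOT R is left, so R = False.
In (E OR K OR M) only K is left, so K = True.
In (NOT K OR M OR R OR U) only U is left, so U = True.
In (H OR R OR S) only H is left, so H = True.
All clauses satisfied.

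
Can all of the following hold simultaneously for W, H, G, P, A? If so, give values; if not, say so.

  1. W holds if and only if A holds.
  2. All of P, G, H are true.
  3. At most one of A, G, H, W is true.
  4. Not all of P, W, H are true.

UNSATISFIABLE

Case H = True:
  (2) forces P = True.
  (2) forces G = True.
  Constraint (3) is violated (G=T, H=T) — contradiction.
Case H = False:
  Constraint (2) is violated (H=F) — contradiction.
Both cases fail — unsatisfiable.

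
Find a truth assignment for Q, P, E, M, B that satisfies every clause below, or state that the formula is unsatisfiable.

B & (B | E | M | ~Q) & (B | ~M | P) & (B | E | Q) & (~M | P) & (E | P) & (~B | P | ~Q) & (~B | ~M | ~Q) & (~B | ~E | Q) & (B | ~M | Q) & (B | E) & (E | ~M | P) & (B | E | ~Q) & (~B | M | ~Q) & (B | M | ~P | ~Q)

Q: False; P: True; E: False; M: False; B: True

Unit clause (B) forces B = True.
Try Q = True:
  (~B | P | ~Q) forces P = True.
  (~B | ~M | ~Q) forces M = False.
  clause (~B | M | ~Q) is falsified — backtrack.
So Q = False.
  then (~B | ~E | Q) forces E = False.
  then (E | P) forces P = True.
Set M = False.
All clauses satisfied.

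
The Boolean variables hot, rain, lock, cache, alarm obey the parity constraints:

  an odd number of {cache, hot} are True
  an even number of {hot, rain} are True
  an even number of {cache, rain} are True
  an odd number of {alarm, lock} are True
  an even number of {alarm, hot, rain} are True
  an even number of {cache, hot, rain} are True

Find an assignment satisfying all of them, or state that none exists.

Adding constraints 1, 2, 3 mod 2: every variable appears an even number of times on the left, so the left side is 0.
But the right sides sum to 1 (mod 2). 0 ≠ 1 — the system is inconsistent.

Unsatisfiable — no assignment works.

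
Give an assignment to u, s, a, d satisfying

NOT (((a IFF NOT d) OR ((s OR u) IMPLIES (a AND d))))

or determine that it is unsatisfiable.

u=T, s=T, a=F, d=F

  NOT (((a IFF NOT d) OR ((s OR u) IMPLIES (a AND d)))) = True
    (a IFF NOT d) OR ((s OR u) IMPLIES (a AND d)) = False
      a IFF NOT d = False
        NOT d = True
      (s OR u) IMPLIES (a AND d) = False
        s OR u = True
        a AND d = False
The formula evaluates to True.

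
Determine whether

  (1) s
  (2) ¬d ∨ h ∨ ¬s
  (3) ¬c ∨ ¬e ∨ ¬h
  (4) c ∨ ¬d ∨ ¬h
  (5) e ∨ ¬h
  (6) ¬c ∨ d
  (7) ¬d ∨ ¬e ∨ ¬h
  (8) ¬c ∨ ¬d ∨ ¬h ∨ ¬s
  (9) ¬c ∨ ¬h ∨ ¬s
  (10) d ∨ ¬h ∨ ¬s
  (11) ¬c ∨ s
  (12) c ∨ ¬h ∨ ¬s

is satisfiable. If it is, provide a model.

Unit clause (s) forces s = True.
Try c = True:
  (¬c ∨ d) forces d = True.
  (¬d ∨ h ∨ ¬s) forces h = True.
  clause (¬c ∨ ¬d ∨ ¬h ∨ ¬s) is falsified — backtrack.
So c = False.
  then (c ∨ ¬h ∨ ¬s) forces h = False.
  then (¬d ∨ h ∨ ¬s) forces d = False.
Set e = True.
All clauses satisfied.

c=F, s=T, e=T, d=F, h=F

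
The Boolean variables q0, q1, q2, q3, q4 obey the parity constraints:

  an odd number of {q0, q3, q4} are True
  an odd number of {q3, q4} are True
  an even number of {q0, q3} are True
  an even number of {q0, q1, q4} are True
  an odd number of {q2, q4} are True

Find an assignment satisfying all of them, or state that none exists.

q0=F, q1=T, q2=F, q3=F, q4=T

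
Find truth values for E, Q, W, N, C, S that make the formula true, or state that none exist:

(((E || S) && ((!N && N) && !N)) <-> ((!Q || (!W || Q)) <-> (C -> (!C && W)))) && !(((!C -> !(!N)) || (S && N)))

The formula is unsatisfiable.

Case N = True: the conjunct !(((!C -> !(!N)) || (S && N))) becomes !((True || S)) = False.
Case N = False: the formula simplifies to !(((!Q || (!W || Q)) <-> (C -> (!C && W)))) && !C.
  C = True: the conjunct !C is False.
  C = False: simplifies to !((!Q || (!W || Q))).
    Q = True: this becomes !((False || True)) = False.
    Q = False: this becomes !((True || !W)) = False.
Both cases fail — unsatisfiable.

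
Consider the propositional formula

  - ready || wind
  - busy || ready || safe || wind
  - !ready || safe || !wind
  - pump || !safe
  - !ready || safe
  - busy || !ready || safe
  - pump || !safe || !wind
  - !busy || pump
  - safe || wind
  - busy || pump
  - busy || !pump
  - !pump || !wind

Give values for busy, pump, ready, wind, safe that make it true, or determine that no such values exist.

Try busy = False:
  (busy || pump) forces pump = True.
  clause (busy || !pump) is falsified — backtrack.
So busy = True.
  then (!busy || pump) forces pump = True.
  then (!pump || !wind) forces wind = False.
  then (ready || wind) forces ready = True.
  then (!ready || safe) forces safe = True.
All clauses satisfied.

busy: True; pump: True; ready: True; wind: False; safe: True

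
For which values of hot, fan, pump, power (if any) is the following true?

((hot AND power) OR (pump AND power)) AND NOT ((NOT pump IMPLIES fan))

hot=T, fan=F, pump=F, power=T

  (hot AND power) OR (pump AND power) = True
    hot AND power = True
    pump AND power = False
  NOT ((NOT pump IMPLIES fan)) = True
    NOT pump IMPLIES fan = False
      NOT pump = True
Both conjuncts True, so the formula holds.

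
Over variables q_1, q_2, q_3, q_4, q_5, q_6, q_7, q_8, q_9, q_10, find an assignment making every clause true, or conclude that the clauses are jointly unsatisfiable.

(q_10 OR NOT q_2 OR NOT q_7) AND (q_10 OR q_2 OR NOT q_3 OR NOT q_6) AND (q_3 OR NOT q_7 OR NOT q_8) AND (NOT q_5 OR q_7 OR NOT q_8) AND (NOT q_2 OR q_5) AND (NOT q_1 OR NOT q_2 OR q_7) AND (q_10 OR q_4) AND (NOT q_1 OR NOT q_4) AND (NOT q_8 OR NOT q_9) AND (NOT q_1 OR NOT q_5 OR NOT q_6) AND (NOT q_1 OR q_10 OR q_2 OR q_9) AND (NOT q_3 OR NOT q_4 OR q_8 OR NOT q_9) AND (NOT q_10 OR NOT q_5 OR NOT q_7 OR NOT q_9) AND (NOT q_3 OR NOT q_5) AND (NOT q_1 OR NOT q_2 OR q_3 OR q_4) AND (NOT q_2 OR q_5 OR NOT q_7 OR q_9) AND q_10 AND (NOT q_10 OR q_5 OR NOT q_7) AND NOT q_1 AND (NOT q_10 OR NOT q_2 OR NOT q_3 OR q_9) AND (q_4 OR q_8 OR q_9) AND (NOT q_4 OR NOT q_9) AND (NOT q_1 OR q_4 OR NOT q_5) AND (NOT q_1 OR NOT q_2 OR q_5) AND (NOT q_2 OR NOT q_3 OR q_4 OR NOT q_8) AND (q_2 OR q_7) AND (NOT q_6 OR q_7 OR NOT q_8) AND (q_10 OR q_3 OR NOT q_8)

q_1: False, q_2: True, q_3: False, q_4: True, q_5: True, q_6: True, q_7: True, q_8: False, q_9: False, q_10: True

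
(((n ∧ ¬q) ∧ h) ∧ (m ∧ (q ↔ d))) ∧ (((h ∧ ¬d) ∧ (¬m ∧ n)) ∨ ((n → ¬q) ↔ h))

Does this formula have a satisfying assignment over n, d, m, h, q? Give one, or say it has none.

n = True; d = False; m = True; h = True; q = False

  ((n ∧ ¬q) ∧ h) ∧ (m ∧ (q ↔ d)) = True
    (n ∧ ¬q) ∧ h = True
      n ∧ ¬q = True
        ¬q = True
    m ∧ (q ↔ d) = True
      q ↔ d = True
  ((h ∧ ¬d) ∧ (¬m ∧ n)) ∨ ((n → ¬q) ↔ h) = True
    (h ∧ ¬d) ∧ (¬m ∧ n) = False
      h ∧ ¬d = True
        ¬d = True
      ¬m ∧ n = False
        ¬m = False
    (n → ¬q) ↔ h = True
      n → ¬q = True
        ¬q = True
Both conjuncts True, so the formula holds.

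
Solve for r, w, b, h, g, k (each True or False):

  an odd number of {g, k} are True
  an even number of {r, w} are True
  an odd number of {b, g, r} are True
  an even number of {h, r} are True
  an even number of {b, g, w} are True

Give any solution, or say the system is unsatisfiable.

Adding constraints 2, 3, 5 mod 2: every variable appears an even number of times on the left, so the left side is 0.
But the right sides sum to 1 (mod 2). 0 ≠ 1 — the system is inconsistent.

The formula is unsatisfiable.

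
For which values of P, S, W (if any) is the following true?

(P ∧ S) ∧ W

P=T, S=T, W=T

  P ∧ S = True
Both conjuncts True, so the formula holds.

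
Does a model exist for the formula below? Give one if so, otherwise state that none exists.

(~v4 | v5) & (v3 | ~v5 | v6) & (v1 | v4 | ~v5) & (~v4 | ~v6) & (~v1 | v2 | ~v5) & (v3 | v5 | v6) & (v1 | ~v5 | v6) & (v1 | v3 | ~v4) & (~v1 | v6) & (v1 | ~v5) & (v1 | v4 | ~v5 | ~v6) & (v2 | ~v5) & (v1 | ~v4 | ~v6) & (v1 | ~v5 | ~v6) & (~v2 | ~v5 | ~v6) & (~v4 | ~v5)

Set v1 = False.
  then (v1 | ~v5) forces v5 = False.
  then (~v4 | v5) forces v4 = False.
Set v2 = True.
Set v3 = False.
  then (v3 | v5 | v6) forces v6 = True.
All clauses satisfied.

v1 = False; v2 = True; v3 = False; v4 = False; v5 = False; v6 = True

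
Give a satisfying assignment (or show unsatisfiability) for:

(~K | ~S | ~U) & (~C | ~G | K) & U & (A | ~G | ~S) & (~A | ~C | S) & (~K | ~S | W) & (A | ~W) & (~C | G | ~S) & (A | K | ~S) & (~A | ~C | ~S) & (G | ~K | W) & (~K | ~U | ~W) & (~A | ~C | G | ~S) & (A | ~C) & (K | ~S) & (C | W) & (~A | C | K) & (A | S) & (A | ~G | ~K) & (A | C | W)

Case S = True:
  (U) forces U = True.
  (~K | ~S | ~U) forces K = False.
  Clause (K | ~S) is falsified — contradiction.
Case S = False:
  (U) forces U = True.
  (A | S) forces A = True.
  (~A | ~C | S) forces C = False.
  (C | W) forces W = True.
  (~K | ~U | ~W) forces K = False.
  Clause (~A | C | K) is falsified — contradiction.
Both cases fail, so the formula is unsatisfiable.

No satisfying assignment exists.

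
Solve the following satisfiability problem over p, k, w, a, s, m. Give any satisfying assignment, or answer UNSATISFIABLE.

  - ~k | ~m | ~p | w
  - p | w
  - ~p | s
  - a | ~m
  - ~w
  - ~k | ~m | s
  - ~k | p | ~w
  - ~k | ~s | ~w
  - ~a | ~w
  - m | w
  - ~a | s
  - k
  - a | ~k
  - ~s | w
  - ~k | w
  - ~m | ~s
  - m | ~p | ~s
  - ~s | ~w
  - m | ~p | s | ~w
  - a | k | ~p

Unsatisfiable

Case k = True:
  (~w) forces w = False.
  Clause (~k | w) is falsified — contradiction.
Case k = False:
  Clause (k) is falsified — contradiction.
Both cases fail, so the formula is unsatisfiable.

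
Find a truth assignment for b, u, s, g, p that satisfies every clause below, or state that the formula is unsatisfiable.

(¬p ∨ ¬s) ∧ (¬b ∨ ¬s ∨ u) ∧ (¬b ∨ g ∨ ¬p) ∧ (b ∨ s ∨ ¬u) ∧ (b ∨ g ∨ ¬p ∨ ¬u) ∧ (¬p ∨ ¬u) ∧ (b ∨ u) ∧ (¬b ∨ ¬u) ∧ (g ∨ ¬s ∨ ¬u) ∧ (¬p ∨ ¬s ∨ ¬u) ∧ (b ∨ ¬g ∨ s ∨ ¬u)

Set b = False.
  then (b ∨ u) forces u = True.
  then (b ∨ s ∨ ¬u) forces s = True.
  then (¬p ∨ ¬u) forces p = False.
  then (g ∨ ¬s ∨ ¬u) forces g = True.
All clauses satisfied.

b=F, u=T, s=T, g=T, p=F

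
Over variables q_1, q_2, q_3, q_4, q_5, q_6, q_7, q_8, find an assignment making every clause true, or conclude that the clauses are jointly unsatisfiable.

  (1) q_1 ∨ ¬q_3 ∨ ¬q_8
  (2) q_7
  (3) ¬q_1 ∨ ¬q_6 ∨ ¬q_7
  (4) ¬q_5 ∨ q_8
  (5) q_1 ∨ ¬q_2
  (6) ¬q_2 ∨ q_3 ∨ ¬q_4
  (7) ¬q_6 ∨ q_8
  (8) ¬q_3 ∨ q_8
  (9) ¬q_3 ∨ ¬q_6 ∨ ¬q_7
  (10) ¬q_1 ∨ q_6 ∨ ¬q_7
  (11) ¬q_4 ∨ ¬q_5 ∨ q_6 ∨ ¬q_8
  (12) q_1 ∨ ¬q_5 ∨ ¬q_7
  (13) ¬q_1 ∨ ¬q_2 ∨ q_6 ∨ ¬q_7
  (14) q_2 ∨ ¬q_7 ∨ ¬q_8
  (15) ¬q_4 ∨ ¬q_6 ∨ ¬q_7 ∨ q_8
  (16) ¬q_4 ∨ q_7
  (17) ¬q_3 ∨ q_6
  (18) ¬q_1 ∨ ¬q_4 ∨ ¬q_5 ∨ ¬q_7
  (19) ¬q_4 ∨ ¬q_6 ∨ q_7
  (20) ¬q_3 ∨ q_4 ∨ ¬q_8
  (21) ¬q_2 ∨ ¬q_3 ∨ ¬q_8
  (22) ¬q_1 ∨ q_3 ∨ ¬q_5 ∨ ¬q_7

Unit clause (q_7) forces q_7 = True.
Try q_1 = True:
  (¬q_1 ∨ ¬q_6 ∨ ¬q_7) forces q_6 = False.
  clause (¬q_1 ∨ q_6 ∨ ¬q_7) is falsified — backtrack.
So q_1 = False.
  then (q_1 ∨ ¬q_2) forces q_2 = False.
  then (q_1 ∨ ¬q_5 ∨ ¬q_7) forces q_5 = False.
  then (q_2 ∨ ¬q_7 ∨ ¬q_8) forces q_8 = False.
  then (¬q_6 ∨ q_8) forces q_6 = False.
  then (¬q_3 ∨ q_8) forces q_3 = False.
Set q_4 = True.
All clauses satisfied.

q_1 = False; q_2 = False; q_3 = False; q_4 = True; q_5 = False; q_6 = False; q_7 = True; q_8 = False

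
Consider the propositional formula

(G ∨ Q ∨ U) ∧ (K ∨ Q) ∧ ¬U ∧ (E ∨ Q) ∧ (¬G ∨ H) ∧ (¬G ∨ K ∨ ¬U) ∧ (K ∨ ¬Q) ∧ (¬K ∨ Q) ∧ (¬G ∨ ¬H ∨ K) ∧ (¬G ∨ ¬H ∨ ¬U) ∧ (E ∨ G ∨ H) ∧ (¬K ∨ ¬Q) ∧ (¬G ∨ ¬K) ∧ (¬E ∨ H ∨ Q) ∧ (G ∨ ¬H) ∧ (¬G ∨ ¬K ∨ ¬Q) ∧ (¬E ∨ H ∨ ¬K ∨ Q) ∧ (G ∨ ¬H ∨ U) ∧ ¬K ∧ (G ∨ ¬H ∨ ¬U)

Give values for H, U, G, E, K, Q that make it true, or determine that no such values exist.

The formula is unsatisfiable.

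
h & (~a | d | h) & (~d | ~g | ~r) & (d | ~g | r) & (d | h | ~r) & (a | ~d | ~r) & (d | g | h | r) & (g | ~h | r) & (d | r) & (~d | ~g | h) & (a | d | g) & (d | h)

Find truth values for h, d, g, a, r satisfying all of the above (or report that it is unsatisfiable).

h: True; d: False; g: True; a: True; r: True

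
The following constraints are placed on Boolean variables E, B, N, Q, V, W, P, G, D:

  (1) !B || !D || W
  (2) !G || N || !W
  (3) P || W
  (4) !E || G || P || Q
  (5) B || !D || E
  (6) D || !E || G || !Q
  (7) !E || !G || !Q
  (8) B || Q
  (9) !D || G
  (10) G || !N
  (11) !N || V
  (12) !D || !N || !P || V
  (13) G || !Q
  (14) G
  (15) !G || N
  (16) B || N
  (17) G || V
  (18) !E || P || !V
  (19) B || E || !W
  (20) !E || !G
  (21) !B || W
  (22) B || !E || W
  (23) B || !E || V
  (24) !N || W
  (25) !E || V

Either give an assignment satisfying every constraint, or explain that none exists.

E = False; B = True; N = True; Q = True; V = True; W = True; P = True; G = True; D = False

Unit clause (G) forces G = True.
In (!G || N) only N is left, so N = True.
In (!E || !G) only !E is left, so E = False.
In (!N || W) only W is left, so W = True.
In (!N || V) only V is left, so V = True.
In (B || E || !W) only B is left, so B = True.
Set Q = True.
Set P = True.
Set D = False.
All clauses satisfied.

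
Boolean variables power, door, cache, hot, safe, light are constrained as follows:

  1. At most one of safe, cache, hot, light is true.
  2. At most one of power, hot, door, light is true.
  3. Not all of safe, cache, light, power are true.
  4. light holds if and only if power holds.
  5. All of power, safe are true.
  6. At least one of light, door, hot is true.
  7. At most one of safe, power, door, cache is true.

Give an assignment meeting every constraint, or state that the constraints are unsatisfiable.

No satisfying assignment exists.

Case light = True:
  (1) with light=T forces safe = False.
  Constraint (5) is violated (safe=F) — contradiction.
Case light = False:
  (4) with light=F forces power = False.
  Constraint (5) is violated (power=F) — contradiction.
Both cases fail — unsatisfiable.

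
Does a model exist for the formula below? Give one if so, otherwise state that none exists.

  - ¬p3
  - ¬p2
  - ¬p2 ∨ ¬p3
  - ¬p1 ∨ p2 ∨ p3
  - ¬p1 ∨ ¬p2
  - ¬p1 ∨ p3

Unit clause (¬p3) forces p3 = False.
Unit clause (¬p2) forces p2 = False.
In (¬p1 ∨ p2 ∨ p3) only ¬p1 is left, so p1 = False.
All clauses satisfied.

p1 = False; p2 = False; p3 = False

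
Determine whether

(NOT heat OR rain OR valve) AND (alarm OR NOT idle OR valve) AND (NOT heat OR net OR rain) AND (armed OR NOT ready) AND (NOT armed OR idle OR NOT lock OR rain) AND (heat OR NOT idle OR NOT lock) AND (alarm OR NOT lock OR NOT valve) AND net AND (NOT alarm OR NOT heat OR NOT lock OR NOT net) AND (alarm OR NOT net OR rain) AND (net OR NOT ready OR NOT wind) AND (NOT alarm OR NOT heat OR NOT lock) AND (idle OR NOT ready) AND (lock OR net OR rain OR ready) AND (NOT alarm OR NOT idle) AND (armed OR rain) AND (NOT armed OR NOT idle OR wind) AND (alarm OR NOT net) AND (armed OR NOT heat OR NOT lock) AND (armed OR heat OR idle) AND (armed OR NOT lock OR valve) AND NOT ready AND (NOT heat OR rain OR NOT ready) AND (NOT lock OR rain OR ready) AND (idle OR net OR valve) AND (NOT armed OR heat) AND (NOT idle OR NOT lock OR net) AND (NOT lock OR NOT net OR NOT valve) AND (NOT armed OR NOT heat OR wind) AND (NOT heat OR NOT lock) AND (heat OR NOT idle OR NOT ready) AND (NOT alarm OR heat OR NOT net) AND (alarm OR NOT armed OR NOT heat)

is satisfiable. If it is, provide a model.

Unit clause (net) forces net = True.
In (alarm OR NOT net) only alarm is left, so alarm = True.
Unit clause (NOT ready) forces ready = False.
In (NOT alarm OR heat OR NOT net) only heat is left, so heat = True.
In (NOT alarm OR NOT heat OR NOT lock OR NOT net) only NOT lock is left, so lock = False.
In (NOT alarm OR NOT idle) only NOT idle is left, so idle = False.
Set armed = False.
  then (armed OR rain) forces rain = True.
Set wind = False.
Set valve = False.
All clauses satisfied.

armed: False, wind: False, idle: False, net: True, lock: False, ready: False, valve: False, alarm: True, heat: True, rain: True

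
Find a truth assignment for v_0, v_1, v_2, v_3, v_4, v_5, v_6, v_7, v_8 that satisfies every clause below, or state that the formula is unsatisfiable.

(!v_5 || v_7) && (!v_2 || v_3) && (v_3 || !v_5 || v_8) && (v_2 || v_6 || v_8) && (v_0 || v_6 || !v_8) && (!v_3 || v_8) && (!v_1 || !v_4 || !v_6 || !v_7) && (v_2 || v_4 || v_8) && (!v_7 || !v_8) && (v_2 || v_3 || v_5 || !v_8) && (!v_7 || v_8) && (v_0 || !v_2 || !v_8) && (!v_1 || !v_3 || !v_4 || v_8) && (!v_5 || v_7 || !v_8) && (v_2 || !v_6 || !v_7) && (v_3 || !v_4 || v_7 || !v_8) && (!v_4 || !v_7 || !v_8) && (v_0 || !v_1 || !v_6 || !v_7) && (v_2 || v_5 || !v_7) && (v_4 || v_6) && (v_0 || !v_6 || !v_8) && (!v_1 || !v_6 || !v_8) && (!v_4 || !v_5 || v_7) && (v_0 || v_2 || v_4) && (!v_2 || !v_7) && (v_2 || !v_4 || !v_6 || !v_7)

v_0=F, v_1=T, v_2=F, v_3=F, v_4=T, v_5=F, v_6=T, v_7=F, v_8=F

Set v_0 = False.
Set v_1 = True.
Try v_2 = True:
  (!v_2 || v_3) forces v_3 = True.
  (!v_3 || v_8) forces v_8 = True.
  clause (v_0 || !v_2 || !v_8) is falsified — backtrack.
So v_2 = False.
  then (v_0 || v_2 || v_4) forces v_4 = True.
Set v_3 = False.
Set v_5 = False.
  then (v_2 || v_3 || v_5 || !v_8) forces v_8 = False.
  then (!v_7 || v_8) forces v_7 = False.
  then (v_2 || v_6 || v_8) forces v_6 = True.
All clauses satisfied.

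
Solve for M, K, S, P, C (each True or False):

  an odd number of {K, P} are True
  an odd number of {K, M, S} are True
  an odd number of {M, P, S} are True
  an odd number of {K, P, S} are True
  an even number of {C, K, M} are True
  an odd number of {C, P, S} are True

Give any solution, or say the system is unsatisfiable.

Adding constraints 1, 2, 3 mod 2: every variable appears an even number of times on the left, so the left side is 0.
But the right sides sum to 1 (mod 2). 0 ≠ 1 — the system is inconsistent.

The formula is unsatisfiable.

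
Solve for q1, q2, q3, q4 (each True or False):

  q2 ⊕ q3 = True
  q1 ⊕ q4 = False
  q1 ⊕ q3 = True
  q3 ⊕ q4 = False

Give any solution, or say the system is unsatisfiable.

Unsatisfiable — no assignment works.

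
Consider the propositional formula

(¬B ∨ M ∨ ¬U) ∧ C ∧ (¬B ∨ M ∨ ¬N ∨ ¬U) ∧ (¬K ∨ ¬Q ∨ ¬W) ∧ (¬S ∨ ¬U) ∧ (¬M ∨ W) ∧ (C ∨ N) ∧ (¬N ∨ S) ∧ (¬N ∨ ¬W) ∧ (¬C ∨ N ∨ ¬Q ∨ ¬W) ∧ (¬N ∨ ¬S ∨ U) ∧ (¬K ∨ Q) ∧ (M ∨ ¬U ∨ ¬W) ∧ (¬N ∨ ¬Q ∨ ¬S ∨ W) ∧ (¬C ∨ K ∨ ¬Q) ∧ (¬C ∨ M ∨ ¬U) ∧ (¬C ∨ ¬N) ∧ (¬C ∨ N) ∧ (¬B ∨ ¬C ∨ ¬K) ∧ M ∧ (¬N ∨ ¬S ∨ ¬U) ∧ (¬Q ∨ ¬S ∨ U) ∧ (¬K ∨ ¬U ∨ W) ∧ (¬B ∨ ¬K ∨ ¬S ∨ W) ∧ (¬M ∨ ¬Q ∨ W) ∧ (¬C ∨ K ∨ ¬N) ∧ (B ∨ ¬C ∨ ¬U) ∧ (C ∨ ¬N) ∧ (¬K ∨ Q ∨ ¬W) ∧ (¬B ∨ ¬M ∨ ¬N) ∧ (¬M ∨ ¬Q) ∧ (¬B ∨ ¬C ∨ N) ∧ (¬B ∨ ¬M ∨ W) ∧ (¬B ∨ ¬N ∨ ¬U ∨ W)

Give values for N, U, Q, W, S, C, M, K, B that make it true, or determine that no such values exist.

UNSATISFIABLE

Case C = True:
  (¬C ∨ ¬N) forces N = False.
  Clause (¬C ∨ N) is falsified — contradiction.
Case C = False:
  Clause (C) is falsified — contradiction.
Both cases fail, so the formula is unsatisfiable.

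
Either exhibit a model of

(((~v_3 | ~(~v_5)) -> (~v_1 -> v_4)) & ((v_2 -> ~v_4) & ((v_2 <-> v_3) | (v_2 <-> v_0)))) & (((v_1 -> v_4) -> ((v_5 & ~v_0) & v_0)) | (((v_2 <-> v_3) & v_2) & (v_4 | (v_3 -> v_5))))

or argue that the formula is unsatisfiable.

v_0: False, v_1: True, v_2: False, v_3: True, v_4: False, v_5: False

  ((~v_3 | ~(~v_5)) -> (~v_1 -> v_4)) & ((v_2 -> ~v_4) & ((v_2 <-> v_3) | (v_2 <-> v_0))) = True
    (~v_3 | ~(~v_5)) -> (~v_1 -> v_4) = True
      ~v_3 | ~(~v_5) = False
        ~v_3 = False
        ~(~v_5) = False
          ~v_5 = True
      ~v_1 -> v_4 = True
        ~v_1 = False
    (v_2 -> ~v_4) & ((v_2 <-> v_3) | (v_2 <-> v_0)) = True
      v_2 -> ~v_4 = True
        ~v_4 = True
      (v_2 <-> v_3) | (v_2 <-> v_0) = True
        v_2 <-> v_3 = False
        v_2 <-> v_0 = True
  ((v_1 -> v_4) -> ((v_5 & ~v_0) & v_0)) | (((v_2 <-> v_3) & v_2) & (v_4 | (v_3 -> v_5))) = True
    (v_1 -> v_4) -> ((v_5 & ~v_0) & v_0) = True
      v_1 -> v_4 = False
      (v_5 & ~v_0) & v_0 = False
        v_5 & ~v_0 = False
          ~v_0 = True
    ((v_2 <-> v_3) & v_2) & (v_4 | (v_3 -> v_5)) = False
      (v_2 <-> v_3) & v_2 = False
        v_2 <-> v_3 = False
      v_4 | (v_3 -> v_5) = False
        v_3 -> v_5 = False
Both conjuncts True, so the formula holds.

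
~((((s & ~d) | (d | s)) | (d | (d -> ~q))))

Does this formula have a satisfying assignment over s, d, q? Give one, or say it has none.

Case d = True: the formula becomes ~((True | True)) = False.
Case d = False: the formula becomes ~(((s | s) | True)) = False.
Both cases fail — unsatisfiable.

No satisfying assignment exists.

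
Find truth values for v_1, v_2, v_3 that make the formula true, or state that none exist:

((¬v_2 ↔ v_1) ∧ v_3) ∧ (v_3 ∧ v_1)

v_1: True; v_2: False; v_3: True

  (¬v_2 ↔ v_1) ∧ v_3 = True
    ¬v_2 ↔ v_1 = True
      ¬v_2 = True
  v_3 ∧ v_1 = True
Both conjuncts True, so the formula holds.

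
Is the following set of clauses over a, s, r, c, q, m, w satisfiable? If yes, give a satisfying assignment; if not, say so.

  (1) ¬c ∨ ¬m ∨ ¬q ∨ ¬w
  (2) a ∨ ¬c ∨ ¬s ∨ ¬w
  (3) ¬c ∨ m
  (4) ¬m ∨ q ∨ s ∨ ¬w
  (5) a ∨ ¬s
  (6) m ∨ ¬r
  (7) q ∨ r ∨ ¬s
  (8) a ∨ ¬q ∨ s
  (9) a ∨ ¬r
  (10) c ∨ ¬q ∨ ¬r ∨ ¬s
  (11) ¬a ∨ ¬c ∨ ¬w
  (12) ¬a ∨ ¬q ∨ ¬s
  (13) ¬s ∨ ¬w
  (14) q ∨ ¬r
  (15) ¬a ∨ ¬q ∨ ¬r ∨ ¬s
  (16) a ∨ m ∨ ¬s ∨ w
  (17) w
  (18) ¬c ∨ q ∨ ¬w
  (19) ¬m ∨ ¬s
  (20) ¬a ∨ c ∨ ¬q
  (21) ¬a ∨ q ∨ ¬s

a=T, s=F, r=F, c=F, q=F, m=F, w=T

Unit clause (w) forces w = True.
In (¬s ∨ ¬w) only ¬s is left, so s = False.
Set a = True.
  then (¬a ∨ ¬c ∨ ¬w) forces c = False.
  then (¬a ∨ c ∨ ¬q) forces q = False.
  then (¬m ∨ q ∨ s ∨ ¬w) forces m = False.
  then (m ∨ ¬r) forces r = False.
All clauses satisfied.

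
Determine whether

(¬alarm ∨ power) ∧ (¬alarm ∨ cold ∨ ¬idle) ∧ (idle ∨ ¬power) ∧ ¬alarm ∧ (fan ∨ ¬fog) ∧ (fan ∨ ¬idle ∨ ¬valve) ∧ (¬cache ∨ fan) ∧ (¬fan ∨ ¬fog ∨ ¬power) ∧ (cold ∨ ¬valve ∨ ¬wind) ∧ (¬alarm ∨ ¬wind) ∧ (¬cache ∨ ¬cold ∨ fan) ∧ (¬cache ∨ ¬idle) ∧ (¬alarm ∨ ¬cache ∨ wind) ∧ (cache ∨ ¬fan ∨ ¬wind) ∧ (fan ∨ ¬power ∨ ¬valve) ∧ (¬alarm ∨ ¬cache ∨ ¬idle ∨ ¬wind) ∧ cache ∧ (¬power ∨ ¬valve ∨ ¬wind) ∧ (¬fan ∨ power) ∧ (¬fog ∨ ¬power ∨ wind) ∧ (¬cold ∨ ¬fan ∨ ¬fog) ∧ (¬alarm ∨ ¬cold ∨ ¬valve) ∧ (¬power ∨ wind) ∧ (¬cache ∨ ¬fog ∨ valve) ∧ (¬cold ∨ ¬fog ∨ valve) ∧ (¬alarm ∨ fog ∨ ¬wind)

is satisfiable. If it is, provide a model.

UNSATISFIABLE

Case cache = True:
  (¬alarm) forces alarm = False.
  (¬cache ∨ fan) forces fan = True.
  (¬cache ∨ ¬idle) forces idle = False.
  (idle ∨ ¬power) forces power = False.
  Clause (¬fan ∨ power) is falsified — contradiction.
Case cache = False:
  Clause (cache) is falsified — contradiction.
Both cases fail, so the formula is unsatisfiable.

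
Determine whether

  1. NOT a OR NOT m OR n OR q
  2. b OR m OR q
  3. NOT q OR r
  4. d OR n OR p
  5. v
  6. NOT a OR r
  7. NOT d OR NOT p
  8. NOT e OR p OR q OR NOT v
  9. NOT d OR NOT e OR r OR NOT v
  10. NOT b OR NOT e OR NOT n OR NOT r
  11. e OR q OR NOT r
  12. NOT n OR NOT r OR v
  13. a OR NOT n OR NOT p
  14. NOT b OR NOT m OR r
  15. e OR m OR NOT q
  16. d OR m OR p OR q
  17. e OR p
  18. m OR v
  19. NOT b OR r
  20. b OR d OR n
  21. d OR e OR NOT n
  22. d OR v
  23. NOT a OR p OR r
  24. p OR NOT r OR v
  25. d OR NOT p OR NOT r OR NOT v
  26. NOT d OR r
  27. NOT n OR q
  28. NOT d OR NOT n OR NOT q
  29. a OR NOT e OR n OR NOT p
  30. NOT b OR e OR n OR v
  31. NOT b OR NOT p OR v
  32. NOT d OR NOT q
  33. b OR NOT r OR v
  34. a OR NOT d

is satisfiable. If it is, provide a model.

v=T; r=T; q=T; d=F; a=T; e=T; b=F; p=F; m=F; n=T

Unit clause (v) forces v = True.
Set r = True.
Try q = False:
  (e OR q OR NOT r) forces e = True.
  (NOT e OR p OR q OR NOT v) forces p = True.
  (NOT d OR NOT p) forces d = False.
  clause (d OR NOT p OR NOT r OR NOT v) is falsified — backtrack.
So q = True.
  then (NOT d OR NOT q) forces d = False.
  then (d OR NOT p OR NOT r OR NOT v) forces p = False.
  then (d OR n OR p) forces n = True.
  then (e OR p) forces e = True.
  then (NOT b OR NOT e OR NOT n OR NOT r) forces b = False.
Set a = True.
Set m = False.
All clauses satisfied.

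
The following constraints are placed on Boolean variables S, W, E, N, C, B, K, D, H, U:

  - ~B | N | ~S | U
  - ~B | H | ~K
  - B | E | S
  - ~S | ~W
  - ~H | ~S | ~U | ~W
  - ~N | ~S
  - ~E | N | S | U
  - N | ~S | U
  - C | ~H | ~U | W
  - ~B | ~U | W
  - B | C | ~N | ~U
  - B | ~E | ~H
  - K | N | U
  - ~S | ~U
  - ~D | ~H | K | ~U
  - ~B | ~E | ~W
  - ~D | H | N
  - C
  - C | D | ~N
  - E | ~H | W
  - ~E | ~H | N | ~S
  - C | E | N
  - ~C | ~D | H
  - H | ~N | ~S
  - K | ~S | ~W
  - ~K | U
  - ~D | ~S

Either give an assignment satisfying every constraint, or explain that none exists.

S: False, W: True, E: False, N: True, C: True, B: True, K: False, D: False, H: True, U: True

Unit clause (C) forces C = True.
Try S = True:
  (~S | ~W) forces W = False.
  (~N | ~S) forces N = False.
  (N | ~S | U) forces U = True.
  clause (~S | ~U) is falsified — backtrack.
So S = False.
Set W = True.
Set E = False.
  then (B | E | S) forces B = True.
Set N = True.
Set K = False.
Set D = False.
Set H = True.
Set U = True.
All clauses satisfied.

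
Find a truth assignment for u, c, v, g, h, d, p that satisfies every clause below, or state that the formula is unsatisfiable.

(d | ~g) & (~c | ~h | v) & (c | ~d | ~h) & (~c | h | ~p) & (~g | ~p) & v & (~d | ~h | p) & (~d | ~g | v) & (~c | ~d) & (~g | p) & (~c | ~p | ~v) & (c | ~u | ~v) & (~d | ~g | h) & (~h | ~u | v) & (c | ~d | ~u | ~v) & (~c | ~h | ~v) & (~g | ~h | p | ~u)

u = True; c = True; v = True; g = False; h = False; d = False; p = False

Unit clause (v) forces v = True.
Set u = True.
  then (c | ~u | ~v) forces c = True.
  then (~c | ~h | ~v) forces h = False.
  then (~c | h | ~p) forces p = False.
  then (~c | ~d) forces d = False.
  then (~g | p) forces g = False.
All clauses satisfied.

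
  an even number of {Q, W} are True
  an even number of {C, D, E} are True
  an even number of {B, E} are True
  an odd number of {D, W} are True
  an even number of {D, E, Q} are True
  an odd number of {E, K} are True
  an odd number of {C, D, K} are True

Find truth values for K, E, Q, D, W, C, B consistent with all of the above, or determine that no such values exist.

K: False, E: True, Q: False, D: True, W: False, C: False, B: True

{Q, W}: 0 true → even ✓
{C, D, E}: 2 true → even ✓
{B, E}: 2 true → even ✓
{D, W}: 1 true → odd ✓
{D, E, Q}: 2 true → even ✓
{E, K}: 1 true → odd ✓
{C, D, K}: 1 true → odd ✓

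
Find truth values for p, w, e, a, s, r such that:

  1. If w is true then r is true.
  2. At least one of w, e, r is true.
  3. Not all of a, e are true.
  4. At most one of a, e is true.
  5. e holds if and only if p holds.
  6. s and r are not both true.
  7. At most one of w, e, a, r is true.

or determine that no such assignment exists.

p = True, w = False, e = True, a = False, s = True, r = False

  (1) w=F ⇒ r: vacuous ✓
  (2) {w, e, r}: 1 true — at least one ✓
  (3) {a, e}: 1/2 true — not all ✓
  (4) {a, e}: 1 true — at most one ✓
  (5) e=T, p=T — same ✓
  (6) s=T, r=F — not both ✓
  (7) {w, e, a, r}: 1 true — at most one ✓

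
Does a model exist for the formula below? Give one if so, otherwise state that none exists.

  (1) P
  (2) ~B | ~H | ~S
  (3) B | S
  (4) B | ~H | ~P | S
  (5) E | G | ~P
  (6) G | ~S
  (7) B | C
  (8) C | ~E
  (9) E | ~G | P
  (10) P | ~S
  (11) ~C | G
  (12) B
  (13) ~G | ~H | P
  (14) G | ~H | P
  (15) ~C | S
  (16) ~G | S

Unit clause (P) forces P = True.
Unit clause (B) forces B = True.
Set S = True.
  then (~B | ~H | ~S) forces H = False.
  then (G | ~S) forces G = True.
Set E = False.
Set C = False.
All clauses satisfied.

S = True, H = False, P = True, B = True, E = False, C = False, G = True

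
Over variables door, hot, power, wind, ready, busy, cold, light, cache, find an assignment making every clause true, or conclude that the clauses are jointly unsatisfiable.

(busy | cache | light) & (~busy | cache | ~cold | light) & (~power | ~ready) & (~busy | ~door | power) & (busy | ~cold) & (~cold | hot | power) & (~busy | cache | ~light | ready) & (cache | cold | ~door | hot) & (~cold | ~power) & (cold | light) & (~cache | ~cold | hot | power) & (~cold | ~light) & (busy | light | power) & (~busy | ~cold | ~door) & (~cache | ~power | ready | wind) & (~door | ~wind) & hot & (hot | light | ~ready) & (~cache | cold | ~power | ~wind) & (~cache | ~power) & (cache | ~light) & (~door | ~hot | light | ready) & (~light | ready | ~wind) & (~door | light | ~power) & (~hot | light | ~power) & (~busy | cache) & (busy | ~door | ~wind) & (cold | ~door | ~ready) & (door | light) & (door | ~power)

door: False, hot: True, power: False, wind: True, ready: True, busy: False, cold: False, light: True, cache: True

Unit clause (hot) forces hot = True.
Set door = False.
  then (door | light) forces light = True.
  then (door | ~power) forces power = False.
  then (~cold | ~light) forces cold = False.
  then (cache | ~light) forces cache = True.
Set wind = True.
  then (~light | ready | ~wind) forces ready = True.
Set busy = False.
All clauses satisfied.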